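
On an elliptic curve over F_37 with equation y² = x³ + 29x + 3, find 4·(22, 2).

(30, 7)

Write P = (22, 2).
Repeated addition: build up to 4P.
2P: tangent at (22, 2): λ = (3·22² + 29)/(2·2) ≡ 1/4. 4⁻¹ ≡ 28 (mod 37) since 4·28 = 112 ≡ 1, so λ ≡ 1·28 ≡ 28.
  x = λ² - 22 - 22 = 784 - 44 ≡ 0; y = λ·(22 - 0) - 2 ≡ 22. → (0, 22)
3P: (0, 22) + (22, 2). λ = (2 - 22)/(22 - 0) ≡ 17/22 mod 37. 22⁻¹ ≡ 32 (mod 37) since 22·32 = 704 ≡ 1, so λ ≡ 26.
  x = λ² - 0 - 22 = 676 - 22 ≡ 25; y = λ·(0 - 25) - 22 ≡ 31. → (25, 31)
4P: (25, 31) + (22, 2). λ = (2 - 31)/(22 - 25) ≡ 8/34 mod 37. 34⁻¹ ≡ 12 (mod 37) since 34·12 = 408 ≡ 1, so λ ≡ 22.
  x = λ² - 25 - 22 = 484 - 47 ≡ 30; y = λ·(25 - 30) - 31 ≡ 7. → (30, 7)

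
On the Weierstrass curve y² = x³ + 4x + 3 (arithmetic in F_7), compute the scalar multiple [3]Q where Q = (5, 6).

O

Repeated addition: build up to 3Q.
2Q: tangent at (5, 6): λ = (3·5² + 4)/(2·6) ≡ 2/5. 5⁻¹ ≡ 3 (mod 7), so λ ≡ 2·3 ≡ 6.
  x = λ² - 5 - 5 = 36 - 10 ≡ 5; y = λ·(5 - 5) - 6 ≡ 1. → (5, 1)
3Q: (5, 1) + (5, 6): same x and y₁ ≡ -y₂, so the sum is O.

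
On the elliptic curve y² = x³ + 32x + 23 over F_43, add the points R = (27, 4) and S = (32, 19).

(27, 4) + (32, 19). λ = (19 - 4)/(32 - 27) ≡ 15/5 mod 43. 5⁻¹ ≡ 26 (mod 43) since 5·26 = 130 ≡ 1, so λ ≡ 3.
  x = λ² - 27 - 32 = 9 - 59 ≡ 36; y = λ·(27 - 36) - 4 ≡ 12. → (36, 12)

(36, 12)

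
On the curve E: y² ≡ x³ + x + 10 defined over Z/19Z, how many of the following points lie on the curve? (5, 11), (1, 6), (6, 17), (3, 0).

2

(5, 11): 11² ≡ 7, rhs ≡ 7 → on.
(1, 6): 6² ≡ 17, rhs ≡ 12 → off.
(6, 17): 17² ≡ 4, rhs ≡ 4 → on.
(3, 0): 0² ≡ 0, rhs ≡ 2 → off.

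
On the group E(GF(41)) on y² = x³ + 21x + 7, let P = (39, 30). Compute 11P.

(6, 12)

Double-and-add on 11 = (1011)₂. Start with P = (39, 30) for the leading 1-bit.
double: tangent at (39, 30): λ = (3·39² + 21)/(2·30) ≡ 33/19. 19⁻¹ ≡ 13 (mod 41) since 19·13 = 247 ≡ 1, so λ ≡ 33·13 ≡ 19.
  x = λ² - 39 - 39 = 361 - 78 ≡ 37; y = λ·(39 - 37) - 30 ≡ 8. → (37, 8)
double: tangent at (37, 8): λ = (3·37² + 21)/(2·8) ≡ 28/16. 16⁻¹ ≡ 18 (mod 41) since 16·18 = 288 ≡ 1, so λ ≡ 28·18 ≡ 12.
  x = λ² - 37 - 37 = 144 - 74 ≡ 29; y = λ·(37 - 29) - 8 ≡ 6. → (29, 6)
add P: (29, 6) + (39, 30). λ = (30 - 6)/(39 - 29) ≡ 24/10 mod 41. 10⁻¹ ≡ 37 (mod 41) since 10·37 = 370 ≡ 1, so λ ≡ 27.
  x = λ² - 29 - 39 = 729 - 68 ≡ 5; y = λ·(29 - 5) - 6 ≡ 27. → (5, 27)
double: tangent at (5, 27): λ = (3·5² + 21)/(2·27) ≡ 14/13. 13⁻¹ ≡ 19 (mod 41), so λ ≡ 14·19 ≡ 20.
  x = λ² - 5 - 5 = 400 - 10 ≡ 21; y = λ·(5 - 21) - 27 ≡ 22. → (21, 22)
add P: (21, 22) + (39, 30). λ = (30 - 22)/(39 - 21) ≡ 8/18 mod 41. 18⁻¹ ≡ 16 (mod 41), so λ ≡ 5.
  x = λ² - 21 - 39 = 25 - 60 ≡ 6; y = λ·(21 - 6) - 22 ≡ 12. → (6, 12)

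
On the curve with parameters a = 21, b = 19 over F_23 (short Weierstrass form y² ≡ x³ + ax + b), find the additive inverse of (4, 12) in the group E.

-(4, 12) = (4, -12 mod 23) = (4, 11).

(4, 11)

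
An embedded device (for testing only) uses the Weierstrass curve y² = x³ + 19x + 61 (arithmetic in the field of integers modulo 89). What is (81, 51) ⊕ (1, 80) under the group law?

(2, 75)

(81, 51) + (1, 80). λ = (80 - 51)/(1 - 81) ≡ 29/9 mod 89. 9⁻¹ ≡ 10 (mod 89), so λ ≡ 23.
  x = λ² - 81 - 1 = 529 - 82 ≡ 2; y = λ·(81 - 2) - 51 ≡ 75. → (2, 75)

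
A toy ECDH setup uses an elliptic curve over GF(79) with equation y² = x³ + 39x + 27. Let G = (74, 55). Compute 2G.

tangent at (74, 55): λ = (3·74² + 39)/(2·55) ≡ 35/31. 31⁻¹ ≡ 51 (mod 79), so λ ≡ 35·51 ≡ 47.
  x = λ² - 74 - 74 = 2209 - 148 ≡ 7; y = λ·(74 - 7) - 55 ≡ 13. → (7, 13)

(7, 13)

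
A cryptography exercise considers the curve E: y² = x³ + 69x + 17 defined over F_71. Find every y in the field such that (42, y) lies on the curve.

none

x³ + 69x + 17 = 77003 ≡ 39 (mod 71).
39 is a non-residue mod 71; no y exists.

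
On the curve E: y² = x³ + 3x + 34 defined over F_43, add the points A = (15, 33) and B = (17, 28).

(28, 21)

(15, 33) + (17, 28). λ = (28 - 33)/(17 - 15) ≡ 38/2 mod 43. 2⁻¹ ≡ 22 (mod 43), so λ ≡ 19.
  x = λ² - 15 - 17 = 361 - 32 ≡ 28; y = λ·(15 - 28) - 33 ≡ 21. → (28, 21)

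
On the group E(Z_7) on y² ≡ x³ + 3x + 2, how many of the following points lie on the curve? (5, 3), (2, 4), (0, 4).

3

(5, 3): 3² ≡ 2, rhs ≡ 2 → on.
(2, 4): 4² ≡ 2, rhs ≡ 2 → on.
(0, 4): 4² ≡ 2, rhs ≡ 2 → on.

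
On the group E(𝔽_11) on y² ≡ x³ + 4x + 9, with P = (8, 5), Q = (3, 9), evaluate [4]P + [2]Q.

First 4P:
Repeated addition: build up to 4P.
2P: tangent at (8, 5): λ = (3·8² + 4)/(2·5) ≡ 9/10. 10⁻¹ ≡ 10 (mod 11), so λ ≡ 9·10 ≡ 2.
  x = λ² - 8 - 8 = 4 - 16 ≡ 10; y = λ·(8 - 10) - 5 ≡ 2. → (10, 2)
3P: (10, 2) + (8, 5). λ = (5 - 2)/(8 - 10) ≡ 3/9 mod 11. 9⁻¹ ≡ 5 (mod 11), so λ ≡ 4.
  x = λ² - 10 - 8 = 16 - 18 ≡ 9; y = λ·(10 - 9) - 2 ≡ 2. → (9, 2)
4P: (9, 2) + (8, 5). λ = (5 - 2)/(8 - 9) ≡ 3/10 mod 11. 10⁻¹ ≡ 10 (mod 11), so λ ≡ 8.
  x = λ² - 9 - 8 = 64 - 17 ≡ 3; y = λ·(9 - 3) - 2 ≡ 2. → (3, 2)
4P = (3, 2).
Next 2Q:
Repeated addition: build up to 2Q.
2Q: tangent at (3, 9): λ = (3·3² + 4)/(2·9) ≡ 9/7. 7⁻¹ ≡ 8 (mod 11), so λ ≡ 9·8 ≡ 6.
  x = λ² - 3 - 3 = 36 - 6 ≡ 8; y = λ·(3 - 8) - 9 ≡ 5. → (8, 5)
2Q = (8, 5).
Finally 4P + 2Q:
(3, 2) + (8, 5). λ = (5 - 2)/(8 - 3) ≡ 3/5 mod 11. 5⁻¹ ≡ 9 (mod 11) since 5·9 = 45 ≡ 1, so λ ≡ 5.
  x = λ² - 3 - 8 = 25 - 11 ≡ 3; y = λ·(3 - 3) - 2 ≡ 9. → (3, 9)

(3, 9)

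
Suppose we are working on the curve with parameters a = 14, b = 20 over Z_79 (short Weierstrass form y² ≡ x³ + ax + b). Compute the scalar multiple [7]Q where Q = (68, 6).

(68, 73)

Repeated addition: build up to 7Q.
2Q: tangent at (68, 6): λ = (3·68² + 14)/(2·6) ≡ 61/12. 12⁻¹ ≡ 33 (mod 79), so λ ≡ 61·33 ≡ 38.
  x = λ² - 68 - 68 = 1444 - 136 ≡ 44; y = λ·(68 - 44) - 6 ≡ 37. → (44, 37)
3Q: (44, 37) + (68, 6). λ = (6 - 37)/(68 - 44) ≡ 48/24 mod 79. 24⁻¹ ≡ 56 (mod 79) since 24·56 = 1344 ≡ 1, so λ ≡ 2.
  x = λ² - 44 - 68 = 4 - 112 ≡ 50; y = λ·(44 - 50) - 37 ≡ 30. → (50, 30)
4Q: (50, 30) + (68, 6). λ = (6 - 30)/(68 - 50) ≡ 55/18 mod 79. 18⁻¹ ≡ 22 (mod 79) since 18·22 = 396 ≡ 1, so λ ≡ 25.
  x = λ² - 50 - 68 = 625 - 118 ≡ 33; y = λ·(50 - 33) - 30 ≡ 0. → (33, 0)
5Q: (33, 0) + (68, 6). λ = (6 - 0)/(68 - 33) ≡ 6/35 mod 79. 35⁻¹ ≡ 70 (mod 79), so λ ≡ 25.
  x = λ² - 33 - 68 = 625 - 101 ≡ 50; y = λ·(33 - 50) - 0 ≡ 49. → (50, 49)
6Q: (50, 49) + (68, 6). λ = (6 - 49)/(68 - 50) ≡ 36/18 mod 79. 18⁻¹ ≡ 22 (mod 79), so λ ≡ 2.
  x = λ² - 50 - 68 = 4 - 118 ≡ 44; y = λ·(50 - 44) - 49 ≡ 42. → (44, 42)
7Q: (44, 42) + (68, 6). λ = (6 - 42)/(68 - 44) ≡ 43/24 mod 79. 24⁻¹ ≡ 56 (mod 79) since 24·56 = 1344 ≡ 1, so λ ≡ 38.
  x = λ² - 44 - 68 = 1444 - 112 ≡ 68; y = λ·(44 - 68) - 42 ≡ 73. → (68, 73)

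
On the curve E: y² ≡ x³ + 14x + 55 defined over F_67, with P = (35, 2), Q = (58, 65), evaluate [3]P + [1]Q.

(25, 34)

First 3P:
Repeated addition: build up to 3P.
2P: tangent at (35, 2): λ = (3·35² + 14)/(2·2) ≡ 4/4. 4⁻¹ ≡ 17 (mod 67), so λ ≡ 4·17 ≡ 1.
  x = λ² - 35 - 35 = 1 - 70 ≡ 65; y = λ·(35 - 65) - 2 ≡ 35. → (65, 35)
3P: (65, 35) + (35, 2). λ = (2 - 35)/(35 - 65) ≡ 34/37 mod 67. 37⁻¹ ≡ 29 (mod 67) since 37·29 = 1073 ≡ 1, so λ ≡ 48.
  x = λ² - 65 - 35 = 2304 - 100 ≡ 60; y = λ·(65 - 60) - 35 ≡ 4. → (60, 4)
3P = (60, 4).
Finally 3P + Q:
(60, 4) + (58, 65). λ = (65 - 4)/(58 - 60) ≡ 61/65 mod 67. 65⁻¹ ≡ 33 (mod 67) since 65·33 = 2145 ≡ 1, so λ ≡ 3.
  x = λ² - 60 - 58 = 9 - 118 ≡ 25; y = λ·(60 - 25) - 4 ≡ 34. → (25, 34)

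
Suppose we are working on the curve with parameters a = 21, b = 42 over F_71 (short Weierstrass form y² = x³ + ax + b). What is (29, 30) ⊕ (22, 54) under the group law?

(39, 55)

(29, 30) + (22, 54). λ = (54 - 30)/(22 - 29) ≡ 24/64 mod 71. 64⁻¹ ≡ 10 (mod 71), so λ ≡ 27.
  x = λ² - 29 - 22 = 729 - 51 ≡ 39; y = λ·(29 - 39) - 30 ≡ 55. → (39, 55)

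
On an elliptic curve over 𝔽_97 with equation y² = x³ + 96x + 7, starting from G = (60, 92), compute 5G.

(46, 54)

Double-and-add on 5 = (101)₂. Start with G = (60, 92) for the leading 1-bit.
double: tangent at (60, 92): λ = (3·60² + 96)/(2·92) ≡ 32/87. 87⁻¹ ≡ 29 (mod 97) since 87·29 = 2523 ≡ 1, so λ ≡ 32·29 ≡ 55.
  x = λ² - 60 - 60 = 3025 - 120 ≡ 92; y = λ·(60 - 92) - 92 ≡ 88. → (92, 88)
double: tangent at (92, 88): λ = (3·92² + 96)/(2·88) ≡ 74/79. 79⁻¹ ≡ 70 (mod 97), so λ ≡ 74·70 ≡ 39.
  x = λ² - 92 - 92 = 1521 - 184 ≡ 76; y = λ·(92 - 76) - 88 ≡ 51. → (76, 51)
add G: (76, 51) + (60, 92). λ = (92 - 51)/(60 - 76) ≡ 41/81 mod 97. 81⁻¹ ≡ 6 (mod 97), so λ ≡ 52.
  x = λ² - 76 - 60 = 2704 - 136 ≡ 46; y = λ·(76 - 46) - 51 ≡ 54. → (46, 54)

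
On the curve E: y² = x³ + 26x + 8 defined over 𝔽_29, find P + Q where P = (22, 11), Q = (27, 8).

(22, 11) + (27, 8). λ = (8 - 11)/(27 - 22) ≡ 26/5 mod 29. 5⁻¹ ≡ 6 (mod 29) since 5·6 = 30 ≡ 1, so λ ≡ 11.
  x = λ² - 22 - 27 = 121 - 49 ≡ 14; y = λ·(22 - 14) - 11 ≡ 19. → (14, 19)

(14, 19)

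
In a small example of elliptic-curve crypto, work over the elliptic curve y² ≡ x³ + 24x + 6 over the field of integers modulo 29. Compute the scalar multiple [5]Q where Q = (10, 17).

Double-and-add on 5 = (101)₂. Start with Q = (10, 17) for the leading 1-bit.
double: tangent at (10, 17): λ = (3·10² + 24)/(2·17) ≡ 5/5. 5⁻¹ ≡ 6 (mod 29), so λ ≡ 5·6 ≡ 1.
  x = λ² - 10 - 10 = 1 - 20 ≡ 10; y = λ·(10 - 10) - 17 ≡ 12. → (10, 12)
double: tangent at (10, 12): λ = (3·10² + 24)/(2·12) ≡ 5/24. 24⁻¹ ≡ 23 (mod 29), so λ ≡ 5·23 ≡ 28.
  x = λ² - 10 - 10 = 784 - 20 ≡ 10; y = λ·(10 - 10) - 12 ≡ 17. → (10, 17)
add Q: tangent at (10, 17): λ = (3·10² + 24)/(2·17) ≡ 5/5. 5⁻¹ ≡ 6 (mod 29), so λ ≡ 5·6 ≡ 1.
  x = λ² - 10 - 10 = 1 - 20 ≡ 10; y = λ·(10 - 10) - 17 ≡ 12. → (10, 12)

(10, 12)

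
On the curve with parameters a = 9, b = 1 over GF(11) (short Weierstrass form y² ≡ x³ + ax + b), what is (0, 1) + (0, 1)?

(1, 0)

tangent at (0, 1): λ = (3·0² + 9)/(2·1) ≡ 9/2. 2⁻¹ ≡ 6 (mod 11), so λ ≡ 9·6 ≡ 10.
  x = λ² - 0 - 0 = 100 - 0 ≡ 1; y = λ·(0 - 1) - 1 ≡ 0. → (1, 0)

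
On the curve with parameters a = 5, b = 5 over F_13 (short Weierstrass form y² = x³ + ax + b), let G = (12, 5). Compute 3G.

Repeated addition: build up to 3G.
2G: tangent at (12, 5): λ = (3·12² + 5)/(2·5) ≡ 8/10. 10⁻¹ ≡ 4 (mod 13), so λ ≡ 8·4 ≡ 6.
  x = λ² - 12 - 12 = 36 - 24 ≡ 12; y = λ·(12 - 12) - 5 ≡ 8. → (12, 8)
3G: (12, 8) + (12, 5): same x and y₁ ≡ -y₂, so the sum is O.

O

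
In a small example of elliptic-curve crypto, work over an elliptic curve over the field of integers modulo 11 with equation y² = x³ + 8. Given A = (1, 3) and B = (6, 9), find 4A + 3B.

First 4A:
Double-and-add on 4 = (100)₂. Start with A = (1, 3) for the leading 1-bit.
double: tangent at (1, 3): λ = (3·1² + 0)/(2·3) ≡ 3/6. 6⁻¹ ≡ 2 (mod 11), so λ ≡ 3·2 ≡ 6.
  x = λ² - 1 - 1 = 36 - 2 ≡ 1; y = λ·(1 - 1) - 3 ≡ 8. → (1, 8)
double: tangent at (1, 8): λ = (3·1² + 0)/(2·8) ≡ 3/5. 5⁻¹ ≡ 9 (mod 11), so λ ≡ 3·9 ≡ 5.
  x = λ² - 1 - 1 = 25 - 2 ≡ 1; y = λ·(1 - 1) - 8 ≡ 3. → (1, 3)
4A = (1, 3).
Next 3B:
Repeated addition: build up to 3B.
2B: tangent at (6, 9): λ = (3·6² + 0)/(2·9) ≡ 9/7. 7⁻¹ ≡ 8 (mod 11), so λ ≡ 9·8 ≡ 6.
  x = λ² - 6 - 6 = 36 - 12 ≡ 2; y = λ·(6 - 2) - 9 ≡ 4. → (2, 4)
3B: (2, 4) + (6, 9). λ = (9 - 4)/(6 - 2) ≡ 5/4 mod 11. 4⁻¹ ≡ 3 (mod 11) since 4·3 = 12 ≡ 1, so λ ≡ 4.
  x = λ² - 2 - 6 = 16 - 8 ≡ 8; y = λ·(2 - 8) - 4 ≡ 5. → (8, 5)
3B = (8, 5).
Finally 4A + 3B:
(1, 3) + (8, 5). λ = (5 - 3)/(8 - 1) ≡ 2/7 mod 11. 7⁻¹ ≡ 8 (mod 11) since 7·8 = 56 ≡ 1, so λ ≡ 5.
  x = λ² - 1 - 8 = 25 - 9 ≡ 5; y = λ·(1 - 5) - 3 ≡ 10. → (5, 10)

(5, 10)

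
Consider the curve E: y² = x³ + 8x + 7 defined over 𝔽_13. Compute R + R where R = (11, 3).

tangent at (11, 3): λ = (3·11² + 8)/(2·3) ≡ 7/6. 6⁻¹ ≡ 11 (mod 13) since 6·11 = 66 ≡ 1, so λ ≡ 7·11 ≡ 12.
  x = λ² - 11 - 11 = 144 - 22 ≡ 5; y = λ·(11 - 5) - 3 ≡ 4. → (5, 4)

(5, 4)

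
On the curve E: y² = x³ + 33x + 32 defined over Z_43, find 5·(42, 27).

Write Q = (42, 27).
Double-and-add on 5 = (101)₂. Start with Q = (42, 27) for the leading 1-bit.
double: tangent at (42, 27): λ = (3·42² + 33)/(2·27) ≡ 36/11. 11⁻¹ ≡ 4 (mod 43), so λ ≡ 36·4 ≡ 15.
  x = λ² - 42 - 42 = 225 - 84 ≡ 12; y = λ·(42 - 12) - 27 ≡ 36. → (12, 36)
double: tangent at (12, 36): λ = (3·12² + 33)/(2·36) ≡ 35/29. 29⁻¹ ≡ 3 (mod 43), so λ ≡ 35·3 ≡ 19.
  x = λ² - 12 - 12 = 361 - 24 ≡ 36; y = λ·(12 - 36) - 36 ≡ 24. → (36, 24)
add Q: (36, 24) + (42, 27). λ = (27 - 24)/(42 - 36) ≡ 3/6 mod 43. 6⁻¹ ≡ 36 (mod 43), so λ ≡ 22.
  x = λ² - 36 - 42 = 484 - 78 ≡ 19; y = λ·(36 - 19) - 24 ≡ 6. → (19, 6)

(19, 6)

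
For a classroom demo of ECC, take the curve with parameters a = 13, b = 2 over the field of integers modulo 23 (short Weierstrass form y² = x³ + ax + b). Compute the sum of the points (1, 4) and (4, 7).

(19, 1)

(1, 4) + (4, 7). λ = (7 - 4)/(4 - 1) ≡ 3/3 mod 23. 3⁻¹ ≡ 8 (mod 23), so λ ≡ 1.
  x = λ² - 1 - 4 = 1 - 5 ≡ 19; y = λ·(1 - 19) - 4 ≡ 1. → (19, 1)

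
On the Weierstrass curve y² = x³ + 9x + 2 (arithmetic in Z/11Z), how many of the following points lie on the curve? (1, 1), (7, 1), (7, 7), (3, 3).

2

(1, 1): 1² ≡ 1, rhs ≡ 1 → on.
(7, 1): 1² ≡ 1, rhs ≡ 1 → on.
(7, 7): 7² ≡ 5, rhs ≡ 1 → off.
(3, 3): 3² ≡ 9, rhs ≡ 1 → off.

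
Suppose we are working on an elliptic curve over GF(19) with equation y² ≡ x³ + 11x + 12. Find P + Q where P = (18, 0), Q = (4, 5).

(17, 1)

(18, 0) + (4, 5). λ = (5 - 0)/(4 - 18) ≡ 5/5 mod 19. 5⁻¹ ≡ 4 (mod 19) since 5·4 = 20 ≡ 1, so λ ≡ 1.
  x = λ² - 18 - 4 = 1 - 22 ≡ 17; y = λ·(18 - 17) - 0 ≡ 1. → (17, 1)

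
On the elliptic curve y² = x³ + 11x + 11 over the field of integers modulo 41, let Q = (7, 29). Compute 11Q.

(7, 29)

Double-and-add on 11 = (1011)₂. Start with Q = (7, 29) for the leading 1-bit.
double: tangent at (7, 29): λ = (3·7² + 11)/(2·29) ≡ 35/17. 17⁻¹ ≡ 29 (mod 41) since 17·29 = 493 ≡ 1, so λ ≡ 35·29 ≡ 31.
  x = λ² - 7 - 7 = 961 - 14 ≡ 4; y = λ·(7 - 4) - 29 ≡ 23. → (4, 23)
double: tangent at (4, 23): λ = (3·4² + 11)/(2·23) ≡ 18/5. 5⁻¹ ≡ 33 (mod 41) since 5·33 = 165 ≡ 1, so λ ≡ 18·33 ≡ 20.
  x = λ² - 4 - 4 = 400 - 8 ≡ 23; y = λ·(4 - 23) - 23 ≡ 7. → (23, 7)
add Q: (23, 7) + (7, 29). λ = (29 - 7)/(7 - 23) ≡ 22/25 mod 41. 25⁻¹ ≡ 23 (mod 41), so λ ≡ 14.
  x = λ² - 23 - 7 = 196 - 30 ≡ 2; y = λ·(23 - 2) - 7 ≡ 0. → (2, 0)
double: (2, 0) + (2, 0): same x and y₁ ≡ -y₂, so the sum is ∞.
add Q: ∞ + (7, 29) = (7, 29) (identity).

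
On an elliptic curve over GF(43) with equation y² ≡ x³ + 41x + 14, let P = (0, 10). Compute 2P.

tangent at (0, 10): λ = (3·0² + 41)/(2·10) ≡ 41/20. 20⁻¹ ≡ 28 (mod 43), so λ ≡ 41·28 ≡ 30.
  x = λ² - 0 - 0 = 900 - 0 ≡ 40; y = λ·(0 - 40) - 10 ≡ 37. → (40, 37)

(40, 37)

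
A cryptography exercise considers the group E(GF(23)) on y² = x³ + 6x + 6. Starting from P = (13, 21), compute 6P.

Repeated addition: build up to 6P.
2P: tangent at (13, 21): λ = (3·13² + 6)/(2·21) ≡ 7/19. 19⁻¹ ≡ 17 (mod 23) since 19·17 = 323 ≡ 1, so λ ≡ 7·17 ≡ 4.
  x = λ² - 13 - 13 = 16 - 26 ≡ 13; y = λ·(13 - 13) - 21 ≡ 2. → (13, 2)
3P: (13, 2) + (13, 21): same x and y₁ ≡ -y₂, so the sum is ∞.
4P: ∞ + (13, 21) = (13, 21) (identity).
5P: tangent at (13, 21): λ = (3·13² + 6)/(2·21) ≡ 7/19. 19⁻¹ ≡ 17 (mod 23) since 19·17 = 323 ≡ 1, so λ ≡ 7·17 ≡ 4.
  x = λ² - 13 - 13 = 16 - 26 ≡ 13; y = λ·(13 - 13) - 21 ≡ 2. → (13, 2)
6P: (13, 2) + (13, 21): same x and y₁ ≡ -y₂, so the sum is ∞.

O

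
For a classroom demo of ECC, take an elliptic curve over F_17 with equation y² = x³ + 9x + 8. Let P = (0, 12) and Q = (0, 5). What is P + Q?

The two points share x = 0 and their y-coordinates satisfy 12 + 5 ≡ 0 (mod 17), so they are inverses. Their sum is O.

O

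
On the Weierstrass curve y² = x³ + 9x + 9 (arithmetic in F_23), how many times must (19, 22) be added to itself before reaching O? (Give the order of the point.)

2P: tangent at (19, 22): λ = (3·19² + 9)/(2·22) ≡ 11/21. 21⁻¹ ≡ 11 (mod 23) since 21·11 = 231 ≡ 1, so λ ≡ 11·11 ≡ 6.
  x = λ² - 19 - 19 = 36 - 38 ≡ 21; y = λ·(19 - 21) - 22 ≡ 12. → (21, 12)
3P: (21, 12) + (19, 22). λ = (22 - 12)/(19 - 21) ≡ 10/21 mod 23. 21⁻¹ ≡ 11 (mod 23), so λ ≡ 18.
  x = λ² - 21 - 19 = 324 - 40 ≡ 8; y = λ·(21 - 8) - 12 ≡ 15. → (8, 15)
4P: (8, 15) + (19, 22). λ = (22 - 15)/(19 - 8) ≡ 7/11 mod 23. 11⁻¹ ≡ 21 (mod 23), so λ ≡ 9.
  x = λ² - 8 - 19 = 81 - 27 ≡ 8; y = λ·(8 - 8) - 15 ≡ 8. → (8, 8)
5P: (8, 8) + (19, 22). λ = (22 - 8)/(19 - 8) ≡ 14/11 mod 23. 11⁻¹ ≡ 21 (mod 23) since 11·21 = 231 ≡ 1, so λ ≡ 18.
  x = λ² - 8 - 19 = 324 - 27 ≡ 21; y = λ·(8 - 21) - 8 ≡ 11. → (21, 11)
6P: (21, 11) + (19, 22). λ = (22 - 11)/(19 - 21) ≡ 11/21 mod 23. 21⁻¹ ≡ 11 (mod 23) since 21·11 = 231 ≡ 1, so λ ≡ 6.
  x = λ² - 21 - 19 = 36 - 40 ≡ 19; y = λ·(21 - 19) - 11 ≡ 1. → (19, 1)
7P: (19, 1) + (19, 22): same x and y₁ ≡ -y₂, so the sum is O.
7P = O, so the order is 7.

7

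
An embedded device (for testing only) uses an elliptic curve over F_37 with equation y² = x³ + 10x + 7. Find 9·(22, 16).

Write Q = (22, 16).
Repeated addition: build up to 9Q.
2Q: tangent at (22, 16): λ = (3·22² + 10)/(2·16) ≡ 19/32. 32⁻¹ ≡ 22 (mod 37), so λ ≡ 19·22 ≡ 11.
  x = λ² - 22 - 22 = 121 - 44 ≡ 3; y = λ·(22 - 3) - 16 ≡ 8. → (3, 8)
3Q: (3, 8) + (22, 16). λ = (16 - 8)/(22 - 3) ≡ 8/19 mod 37. 19⁻¹ ≡ 2 (mod 37), so λ ≡ 16.
  x = λ² - 3 - 22 = 256 - 25 ≡ 9; y = λ·(3 - 9) - 8 ≡ 7. → (9, 7)
4Q: (9, 7) + (22, 16). λ = (16 - 7)/(22 - 9) ≡ 9/13 mod 37. 13⁻¹ ≡ 20 (mod 37) since 13·20 = 260 ≡ 1, so λ ≡ 32.
  x = λ² - 9 - 22 = 1024 - 31 ≡ 31; y = λ·(9 - 31) - 7 ≡ 29. → (31, 29)
5Q: (31, 29) + (22, 16). λ = (16 - 29)/(22 - 31) ≡ 24/28 mod 37. 28⁻¹ ≡ 4 (mod 37), so λ ≡ 22.
  x = λ² - 31 - 22 = 484 - 53 ≡ 24; y = λ·(31 - 24) - 29 ≡ 14. → (24, 14)
6Q: (24, 14) + (22, 16). λ = (16 - 14)/(22 - 24) ≡ 2/35 mod 37. 35⁻¹ ≡ 18 (mod 37), so λ ≡ 36.
  x = λ² - 24 - 22 = 1296 - 46 ≡ 29; y = λ·(24 - 29) - 14 ≡ 28. → (29, 28)
7Q: (29, 28) + (22, 16). λ = (16 - 28)/(22 - 29) ≡ 25/30 mod 37. 30⁻¹ ≡ 21 (mod 37), so λ ≡ 7.
  x = λ² - 29 - 22 = 49 - 51 ≡ 35; y = λ·(29 - 35) - 28 ≡ 4. → (35, 4)
8Q: (35, 4) + (22, 16). λ = (16 - 4)/(22 - 35) ≡ 12/24 mod 37. 24⁻¹ ≡ 17 (mod 37), so λ ≡ 19.
  x = λ² - 35 - 22 = 361 - 57 ≡ 8; y = λ·(35 - 8) - 4 ≡ 28. → (8, 28)
9Q: (8, 28) + (22, 16). λ = (16 - 28)/(22 - 8) ≡ 25/14 mod 37. 14⁻¹ ≡ 8 (mod 37) since 14·8 = 112 ≡ 1, so λ ≡ 15.
  x = λ² - 8 - 22 = 225 - 30 ≡ 10; y = λ·(8 - 10) - 28 ≡ 16. → (10, 16)

(10, 16)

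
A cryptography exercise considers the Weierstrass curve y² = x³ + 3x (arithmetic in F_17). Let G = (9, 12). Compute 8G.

(8, 3)

Repeated addition: build up to 8G.
2G: tangent at (9, 12): λ = (3·9² + 3)/(2·12) ≡ 8/7. 7⁻¹ ≡ 5 (mod 17) since 7·5 = 35 ≡ 1, so λ ≡ 8·5 ≡ 6.
  x = λ² - 9 - 9 = 36 - 18 ≡ 1; y = λ·(9 - 1) - 12 ≡ 2. → (1, 2)
3G: (1, 2) + (9, 12). λ = (12 - 2)/(9 - 1) ≡ 10/8 mod 17. 8⁻¹ ≡ 15 (mod 17) since 8·15 = 120 ≡ 1, so λ ≡ 14.
  x = λ² - 1 - 9 = 196 - 10 ≡ 16; y = λ·(1 - 16) - 2 ≡ 9. → (16, 9)
4G: (16, 9) + (9, 12). λ = (12 - 9)/(9 - 16) ≡ 3/10 mod 17. 10⁻¹ ≡ 12 (mod 17) since 10·12 = 120 ≡ 1, so λ ≡ 2.
  x = λ² - 16 - 9 = 4 - 25 ≡ 13; y = λ·(16 - 13) - 9 ≡ 14. → (13, 14)
5G: (13, 14) + (9, 12). λ = (12 - 14)/(9 - 13) ≡ 15/13 mod 17. 13⁻¹ ≡ 4 (mod 17), so λ ≡ 9.
  x = λ² - 13 - 9 = 81 - 22 ≡ 8; y = λ·(13 - 8) - 14 ≡ 14. → (8, 14)
6G: (8, 14) + (9, 12). λ = (12 - 14)/(9 - 8) ≡ 15/1 mod 17. 1⁻¹ ≡ 1 (mod 17) since 1·1 = 1 ≡ 1, so λ ≡ 15.
  x = λ² - 8 - 9 = 225 - 17 ≡ 4; y = λ·(8 - 4) - 14 ≡ 12. → (4, 12)
7G: (4, 12) + (9, 12). λ = (12 - 12)/(9 - 4) ≡ 0/5 mod 17. 5⁻¹ ≡ 7 (mod 17) since 5·7 = 35 ≡ 1, so λ ≡ 0.
  x = λ² - 4 - 9 = 0 - 13 ≡ 4; y = λ·(4 - 4) - 12 ≡ 5. → (4, 5)
8G: (4, 5) + (9, 12). λ = (12 - 5)/(9 - 4) ≡ 7/5 mod 17. 5⁻¹ ≡ 7 (mod 17), so λ ≡ 15.
  x = λ² - 4 - 9 = 225 - 13 ≡ 8; y = λ·(4 - 8) - 5 ≡ 3. → (8, 3)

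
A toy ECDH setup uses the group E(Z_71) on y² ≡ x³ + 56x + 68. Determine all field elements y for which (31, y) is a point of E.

x³ + 56x + 68 = 31595 ≡ 0 (mod 71).
Only y = 0 satisfies y² ≡ 0.

0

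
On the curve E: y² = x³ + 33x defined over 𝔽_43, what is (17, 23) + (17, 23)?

(10, 13)

tangent at (17, 23): λ = (3·17² + 33)/(2·23) ≡ 40/3. 3⁻¹ ≡ 29 (mod 43) since 3·29 = 87 ≡ 1, so λ ≡ 40·29 ≡ 42.
  x = λ² - 17 - 17 = 1764 - 34 ≡ 10; y = λ·(17 - 10) - 23 ≡ 13. → (10, 13)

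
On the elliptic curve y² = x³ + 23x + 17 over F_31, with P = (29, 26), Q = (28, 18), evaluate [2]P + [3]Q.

(17, 12)

First 2P:
Repeated addition: build up to 2P.
2P: tangent at (29, 26): λ = (3·29² + 23)/(2·26) ≡ 4/21. 21⁻¹ ≡ 3 (mod 31) since 21·3 = 63 ≡ 1, so λ ≡ 4·3 ≡ 12.
  x = λ² - 29 - 29 = 144 - 58 ≡ 24; y = λ·(29 - 24) - 26 ≡ 3. → (24, 3)
2P = (24, 3).
Next 3Q:
Repeated addition: build up to 3Q.
2Q: tangent at (28, 18): λ = (3·28² + 23)/(2·18) ≡ 19/5. 5⁻¹ ≡ 25 (mod 31) since 5·25 = 125 ≡ 1, so λ ≡ 19·25 ≡ 10.
  x = λ² - 28 - 28 = 100 - 56 ≡ 13; y = λ·(28 - 13) - 18 ≡ 8. → (13, 8)
3Q: (13, 8) + (28, 18). λ = (18 - 8)/(28 - 13) ≡ 10/15 mod 31. 15⁻¹ ≡ 29 (mod 31), so λ ≡ 11.
  x = λ² - 13 - 28 = 121 - 41 ≡ 18; y = λ·(13 - 18) - 8 ≡ 30. → (18, 30)
3Q = (18, 30).
Finally 2P + 3Q:
(24, 3) + (18, 30). λ = (30 - 3)/(18 - 24) ≡ 27/25 mod 31. 25⁻¹ ≡ 5 (mod 31) since 25·5 = 125 ≡ 1, so λ ≡ 11.
  x = λ² - 24 - 18 = 121 - 42 ≡ 17; y = λ·(24 - 17) - 3 ≡ 12. → (17, 12)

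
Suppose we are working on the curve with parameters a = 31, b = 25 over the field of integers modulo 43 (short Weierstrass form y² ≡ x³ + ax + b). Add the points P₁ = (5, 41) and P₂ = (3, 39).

(36, 14)

(5, 41) + (3, 39). λ = (39 - 41)/(3 - 5) ≡ 41/41 mod 43. 41⁻¹ ≡ 21 (mod 43), so λ ≡ 1.
  x = λ² - 5 - 3 = 1 - 8 ≡ 36; y = λ·(5 - 36) - 41 ≡ 14. → (36, 14)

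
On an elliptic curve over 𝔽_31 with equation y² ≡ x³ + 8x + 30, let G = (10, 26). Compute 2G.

(16, 10)

tangent at (10, 26): λ = (3·10² + 8)/(2·26) ≡ 29/21. 21⁻¹ ≡ 3 (mod 31), so λ ≡ 29·3 ≡ 25.
  x = λ² - 10 - 10 = 625 - 20 ≡ 16; y = λ·(10 - 16) - 26 ≡ 10. → (16, 10)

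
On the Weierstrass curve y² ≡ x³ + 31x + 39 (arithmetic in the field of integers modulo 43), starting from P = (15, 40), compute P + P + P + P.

(39, 25)

Double-and-add on 4 = (100)₂. Start with P = (15, 40) for the leading 1-bit.
double: tangent at (15, 40): λ = (3·15² + 31)/(2·40) ≡ 18/37. 37⁻¹ ≡ 7 (mod 43), so λ ≡ 18·7 ≡ 40.
  x = λ² - 15 - 15 = 1600 - 30 ≡ 22; y = λ·(15 - 22) - 40 ≡ 24. → (22, 24)
double: tangent at (22, 24): λ = (3·22² + 31)/(2·24) ≡ 21/5. 5⁻¹ ≡ 26 (mod 43) since 5·26 = 130 ≡ 1, so λ ≡ 21·26 ≡ 30.
  x = λ² - 22 - 22 = 900 - 44 ≡ 39; y = λ·(22 - 39) - 24 ≡ 25. → (39, 25)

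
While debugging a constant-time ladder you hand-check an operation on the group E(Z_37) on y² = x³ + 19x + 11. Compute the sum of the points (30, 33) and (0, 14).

(30, 33) + (0, 14). λ = (14 - 33)/(0 - 30) ≡ 18/7 mod 37. 7⁻¹ ≡ 16 (mod 37) since 7·16 = 112 ≡ 1, so λ ≡ 29.
  x = λ² - 30 - 0 = 841 - 30 ≡ 34; y = λ·(30 - 34) - 33 ≡ 36. → (34, 36)

(34, 36)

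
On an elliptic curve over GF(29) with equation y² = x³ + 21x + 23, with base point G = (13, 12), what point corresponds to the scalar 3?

(13, 17)

Repeated addition: build up to 3G.
2G: tangent at (13, 12): λ = (3·13² + 21)/(2·12) ≡ 6/24. 24⁻¹ ≡ 23 (mod 29) since 24·23 = 552 ≡ 1, so λ ≡ 6·23 ≡ 22.
  x = λ² - 13 - 13 = 484 - 26 ≡ 23; y = λ·(13 - 23) - 12 ≡ 0. → (23, 0)
3G: (23, 0) + (13, 12). λ = (12 - 0)/(13 - 23) ≡ 12/19 mod 29. 19⁻¹ ≡ 26 (mod 29), so λ ≡ 22.
  x = λ² - 23 - 13 = 484 - 36 ≡ 13; y = λ·(23 - 13) - 0 ≡ 17. → (13, 17)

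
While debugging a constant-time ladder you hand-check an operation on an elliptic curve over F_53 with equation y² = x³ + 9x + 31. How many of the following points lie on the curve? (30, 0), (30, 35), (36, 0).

(30, 0): 0² ≡ 0, rhs ≡ 6 → off.
(30, 35): 35² ≡ 6, rhs ≡ 6 → on.
(36, 0): 0² ≡ 0, rhs ≡ 0 → on.

2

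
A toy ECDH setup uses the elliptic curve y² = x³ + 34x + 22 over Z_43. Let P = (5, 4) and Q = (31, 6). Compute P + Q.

(21, 8)

(5, 4) + (31, 6). λ = (6 - 4)/(31 - 5) ≡ 2/26 mod 43. 26⁻¹ ≡ 5 (mod 43), so λ ≡ 10.
  x = λ² - 5 - 31 = 100 - 36 ≡ 21; y = λ·(5 - 21) - 4 ≡ 8. → (21, 8)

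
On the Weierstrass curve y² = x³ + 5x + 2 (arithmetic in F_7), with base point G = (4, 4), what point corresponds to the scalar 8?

Repeated addition: build up to 8G.
2G: tangent at (4, 4): λ = (3·4² + 5)/(2·4) ≡ 4/1. 1⁻¹ ≡ 1 (mod 7), so λ ≡ 4·1 ≡ 4.
  x = λ² - 4 - 4 = 16 - 8 ≡ 1; y = λ·(4 - 1) - 4 ≡ 1. → (1, 1)
3G: (1, 1) + (4, 4). λ = (4 - 1)/(4 - 1) ≡ 3/3 mod 7. 3⁻¹ ≡ 5 (mod 7), so λ ≡ 1.
  x = λ² - 1 - 4 = 1 - 5 ≡ 3; y = λ·(1 - 3) - 1 ≡ 4. → (3, 4)
4G: (3, 4) + (4, 4). λ = (4 - 4)/(4 - 3) ≡ 0/1 mod 7. 1⁻¹ ≡ 1 (mod 7) since 1·1 = 1 ≡ 1, so λ ≡ 0.
  x = λ² - 3 - 4 = 0 - 7 ≡ 0; y = λ·(3 - 0) - 4 ≡ 3. → (0, 3)
5G: (0, 3) + (4, 4). λ = (4 - 3)/(4 - 0) ≡ 1/4 mod 7. 4⁻¹ ≡ 2 (mod 7) since 4·2 = 8 ≡ 1, so λ ≡ 2.
  x = λ² - 0 - 4 = 4 - 4 ≡ 0; y = λ·(0 - 0) - 3 ≡ 4. → (0, 4)
6G: (0, 4) + (4, 4). λ = (4 - 4)/(4 - 0) ≡ 0/4 mod 7. 4⁻¹ ≡ 2 (mod 7), so λ ≡ 0.
  x = λ² - 0 - 4 = 0 - 4 ≡ 3; y = λ·(0 - 3) - 4 ≡ 3. → (3, 3)
7G: (3, 3) + (4, 4). λ = (4 - 3)/(4 - 3) ≡ 1/1 mod 7. 1⁻¹ ≡ 1 (mod 7), so λ ≡ 1.
  x = λ² - 3 - 4 = 1 - 7 ≡ 1; y = λ·(3 - 1) - 3 ≡ 6. → (1, 6)
8G: (1, 6) + (4, 4). λ = (4 - 6)/(4 - 1) ≡ 5/3 mod 7. 3⁻¹ ≡ 5 (mod 7), so λ ≡ 4.
  x = λ² - 1 - 4 = 16 - 5 ≡ 4; y = λ·(1 - 4) - 6 ≡ 3. → (4, 3)

(4, 3)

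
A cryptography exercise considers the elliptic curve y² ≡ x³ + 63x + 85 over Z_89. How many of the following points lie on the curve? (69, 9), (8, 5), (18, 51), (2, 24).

(69, 9): 9² ≡ 81, rhs ≡ 81 → on.
(8, 5): 5² ≡ 25, rhs ≡ 33 → off.
(18, 51): 51² ≡ 20, rhs ≡ 20 → on.
(2, 24): 24² ≡ 42, rhs ≡ 41 → off.

2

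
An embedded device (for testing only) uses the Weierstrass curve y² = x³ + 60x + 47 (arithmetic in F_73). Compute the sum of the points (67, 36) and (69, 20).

(67, 36) + (69, 20). λ = (20 - 36)/(69 - 67) ≡ 57/2 mod 73. 2⁻¹ ≡ 37 (mod 73), so λ ≡ 65.
  x = λ² - 67 - 69 = 4225 - 136 ≡ 1; y = λ·(67 - 1) - 36 ≡ 20. → (1, 20)

(1, 20)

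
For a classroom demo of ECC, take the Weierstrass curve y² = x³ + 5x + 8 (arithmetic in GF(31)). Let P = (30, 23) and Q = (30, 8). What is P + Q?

The two points share x = 30 and their y-coordinates satisfy 23 + 8 ≡ 0 (mod 31), so they are inverses. Their sum is O.

O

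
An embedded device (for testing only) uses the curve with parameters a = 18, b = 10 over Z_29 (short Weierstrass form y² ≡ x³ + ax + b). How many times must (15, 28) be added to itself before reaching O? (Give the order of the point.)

10

2P: tangent at (15, 28): λ = (3·15² + 18)/(2·28) ≡ 26/27. 27⁻¹ ≡ 14 (mod 29), so λ ≡ 26·14 ≡ 16.
  x = λ² - 15 - 15 = 256 - 30 ≡ 23; y = λ·(15 - 23) - 28 ≡ 18. → (23, 18)
3P: (23, 18) + (15, 28). λ = (28 - 18)/(15 - 23) ≡ 10/21 mod 29. 21⁻¹ ≡ 18 (mod 29), so λ ≡ 6.
  x = λ² - 23 - 15 = 36 - 38 ≡ 27; y = λ·(23 - 27) - 18 ≡ 16. → (27, 16)
4P: (27, 16) + (15, 28). λ = (28 - 16)/(15 - 27) ≡ 12/17 mod 29. 17⁻¹ ≡ 12 (mod 29), so λ ≡ 28.
  x = λ² - 27 - 15 = 784 - 42 ≡ 17; y = λ·(27 - 17) - 16 ≡ 3. → (17, 3)
5P: (17, 3) + (15, 28). λ = (28 - 3)/(15 - 17) ≡ 25/27 mod 29. 27⁻¹ ≡ 14 (mod 29), so λ ≡ 2.
  x = λ² - 17 - 15 = 4 - 32 ≡ 1; y = λ·(17 - 1) - 3 ≡ 0. → (1, 0)
6P: (1, 0) + (15, 28). λ = (28 - 0)/(15 - 1) ≡ 28/14 mod 29. 14⁻¹ ≡ 27 (mod 29), so λ ≡ 2.
  x = λ² - 1 - 15 = 4 - 16 ≡ 17; y = λ·(1 - 17) - 0 ≡ 26. → (17, 26)
7P: (17, 26) + (15, 28). λ = (28 - 26)/(15 - 17) ≡ 2/27 mod 29. 27⁻¹ ≡ 14 (mod 29) since 27·14 = 378 ≡ 1, so λ ≡ 28.
  x = λ² - 17 - 15 = 784 - 32 ≡ 27; y = λ·(17 - 27) - 26 ≡ 13. → (27, 13)
8P: (27, 13) + (15, 28). λ = (28 - 13)/(15 - 27) ≡ 15/17 mod 29. 17⁻¹ ≡ 12 (mod 29), so λ ≡ 6.
  x = λ² - 27 - 15 = 36 - 42 ≡ 23; y = λ·(27 - 23) - 13 ≡ 11. → (23, 11)
9P: (23, 11) + (15, 28). λ = (28 - 11)/(15 - 23) ≡ 17/21 mod 29. 21⁻¹ ≡ 18 (mod 29), so λ ≡ 16.
  x = λ² - 23 - 15 = 256 - 38 ≡ 15; y = λ·(23 - 15) - 11 ≡ 1. → (15, 1)
10P: (15, 1) + (15, 28): same x and y₁ ≡ -y₂, so the sum is O.
10P = O, so the order is 10.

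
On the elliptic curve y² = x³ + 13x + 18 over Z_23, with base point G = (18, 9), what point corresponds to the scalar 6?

Repeated addition: build up to 6G.
2G: tangent at (18, 9): λ = (3·18² + 13)/(2·9) ≡ 19/18. 18⁻¹ ≡ 9 (mod 23), so λ ≡ 19·9 ≡ 10.
  x = λ² - 18 - 18 = 100 - 36 ≡ 18; y = λ·(18 - 18) - 9 ≡ 14. → (18, 14)
3G: (18, 14) + (18, 9): same x and y₁ ≡ -y₂, so the sum is ∞.
4G: ∞ + (18, 9) = (18, 9) (identity).
5G: tangent at (18, 9): λ = (3·18² + 13)/(2·9) ≡ 19/18. 18⁻¹ ≡ 9 (mod 23), so λ ≡ 19·9 ≡ 10.
  x = λ² - 18 - 18 = 100 - 36 ≡ 18; y = λ·(18 - 18) - 9 ≡ 14. → (18, 14)
6G: (18, 14) + (18, 9): same x and y₁ ≡ -y₂, so the sum is ∞.

O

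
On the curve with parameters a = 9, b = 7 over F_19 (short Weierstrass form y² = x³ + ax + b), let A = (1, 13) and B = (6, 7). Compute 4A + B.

(1, 13)

First 4A:
Repeated addition: build up to 4A.
2A: tangent at (1, 13): λ = (3·1² + 9)/(2·13) ≡ 12/7. 7⁻¹ ≡ 11 (mod 19), so λ ≡ 12·11 ≡ 18.
  x = λ² - 1 - 1 = 324 - 2 ≡ 18; y = λ·(1 - 18) - 13 ≡ 4. → (18, 4)
3A: (18, 4) + (1, 13). λ = (13 - 4)/(1 - 18) ≡ 9/2 mod 19. 2⁻¹ ≡ 10 (mod 19), so λ ≡ 14.
  x = λ² - 18 - 1 = 196 - 19 ≡ 6; y = λ·(18 - 6) - 4 ≡ 12. → (6, 12)
4A: (6, 12) + (1, 13). λ = (13 - 12)/(1 - 6) ≡ 1/14 mod 19. 14⁻¹ ≡ 15 (mod 19) since 14·15 = 210 ≡ 1, so λ ≡ 15.
  x = λ² - 6 - 1 = 225 - 7 ≡ 9; y = λ·(6 - 9) - 12 ≡ 0. → (9, 0)
4A = (9, 0).
Finally 4A + B:
(9, 0) + (6, 7). λ = (7 - 0)/(6 - 9) ≡ 7/16 mod 19. 16⁻¹ ≡ 6 (mod 19) since 16·6 = 96 ≡ 1, so λ ≡ 4.
  x = λ² - 9 - 6 = 16 - 15 ≡ 1; y = λ·(9 - 1) - 0 ≡ 13. → (1, 13)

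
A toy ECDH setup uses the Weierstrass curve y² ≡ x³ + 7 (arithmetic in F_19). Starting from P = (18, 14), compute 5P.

(18, 5)

Double-and-add on 5 = (101)₂. Start with P = (18, 14) for the leading 1-bit.
double: tangent at (18, 14): λ = (3·18² + 0)/(2·14) ≡ 3/9. 9⁻¹ ≡ 17 (mod 19), so λ ≡ 3·17 ≡ 13.
  x = λ² - 18 - 18 = 169 - 36 ≡ 0; y = λ·(18 - 0) - 14 ≡ 11. → (0, 11)
double: tangent at (0, 11): λ = (3·0² + 0)/(2·11) ≡ 0/3. 3⁻¹ ≡ 13 (mod 19), so λ ≡ 0·13 ≡ 0.
  x = λ² - 0 - 0 = 0 - 0 ≡ 0; y = λ·(0 - 0) - 11 ≡ 8. → (0, 8)
add P: (0, 8) + (18, 14). λ = (14 - 8)/(18 - 0) ≡ 6/18 mod 19. 18⁻¹ ≡ 18 (mod 19) since 18·18 = 324 ≡ 1, so λ ≡ 13.
  x = λ² - 0 - 18 = 169 - 18 ≡ 18; y = λ·(0 - 18) - 8 ≡ 5. → (18, 5)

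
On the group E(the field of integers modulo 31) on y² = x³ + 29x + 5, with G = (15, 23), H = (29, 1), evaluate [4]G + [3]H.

(15, 23)

First 4G:
Repeated addition: build up to 4G.
2G: tangent at (15, 23): λ = (3·15² + 29)/(2·23) ≡ 22/15. 15⁻¹ ≡ 29 (mod 31), so λ ≡ 22·29 ≡ 18.
  x = λ² - 15 - 15 = 324 - 30 ≡ 15; y = λ·(15 - 15) - 23 ≡ 8. → (15, 8)
3G: (15, 8) + (15, 23): same x and y₁ ≡ -y₂, so the sum is 𝒪.
4G: 𝒪 + (15, 23) = (15, 23) (identity).
4G = (15, 23).
Next 3H:
Repeated addition: build up to 3H.
2H: tangent at (29, 1): λ = (3·29² + 29)/(2·1) ≡ 10/2. 2⁻¹ ≡ 16 (mod 31), so λ ≡ 10·16 ≡ 5.
  x = λ² - 29 - 29 = 25 - 58 ≡ 29; y = λ·(29 - 29) - 1 ≡ 30. → (29, 30)
3H: (29, 30) + (29, 1): same x and y₁ ≡ -y₂, so the sum is 𝒪.
3H = 𝒪.
Finally 4G + 3H:
(15, 23) + 𝒪 = (15, 23) (identity).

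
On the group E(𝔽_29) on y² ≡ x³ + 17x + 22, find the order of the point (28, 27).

7

2P: tangent at (28, 27): λ = (3·28² + 17)/(2·27) ≡ 20/25. 25⁻¹ ≡ 7 (mod 29), so λ ≡ 20·7 ≡ 24.
  x = λ² - 28 - 28 = 576 - 56 ≡ 27; y = λ·(28 - 27) - 27 ≡ 26. → (27, 26)
3P: (27, 26) + (28, 27). λ = (27 - 26)/(28 - 27) ≡ 1/1 mod 29. 1⁻¹ ≡ 1 (mod 29) since 1·1 = 1 ≡ 1, so λ ≡ 1.
  x = λ² - 27 - 28 = 1 - 55 ≡ 4; y = λ·(27 - 4) - 26 ≡ 26. → (4, 26)
4P: (4, 26) + (28, 27). λ = (27 - 26)/(28 - 4) ≡ 1/24 mod 29. 24⁻¹ ≡ 23 (mod 29), so λ ≡ 23.
  x = λ² - 4 - 28 = 529 - 32 ≡ 4; y = λ·(4 - 4) - 26 ≡ 3. → (4, 3)
5P: (4, 3) + (28, 27). λ = (27 - 3)/(28 - 4) ≡ 24/24 mod 29. 24⁻¹ ≡ 23 (mod 29), so λ ≡ 1.
  x = λ² - 4 - 28 = 1 - 32 ≡ 27; y = λ·(4 - 27) - 3 ≡ 3. → (27, 3)
6P: (27, 3) + (28, 27). λ = (27 - 3)/(28 - 27) ≡ 24/1 mod 29. 1⁻¹ ≡ 1 (mod 29) since 1·1 = 1 ≡ 1, so λ ≡ 24.
  x = λ² - 27 - 28 = 576 - 55 ≡ 28; y = λ·(27 - 28) - 3 ≡ 2. → (28, 2)
7P: (28, 2) + (28, 27): same x and y₁ ≡ -y₂, so the sum is ∞.
7P = ∞, so the order is 7.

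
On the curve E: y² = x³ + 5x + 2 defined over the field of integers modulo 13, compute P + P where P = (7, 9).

(9, 3)

tangent at (7, 9): λ = (3·7² + 5)/(2·9) ≡ 9/5. 5⁻¹ ≡ 8 (mod 13), so λ ≡ 9·8 ≡ 7.
  x = λ² - 7 - 7 = 49 - 14 ≡ 9; y = λ·(7 - 9) - 9 ≡ 3. → (9, 3)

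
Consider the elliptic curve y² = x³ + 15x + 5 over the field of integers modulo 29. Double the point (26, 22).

tangent at (26, 22): λ = (3·26² + 15)/(2·22) ≡ 13/15. 15⁻¹ ≡ 2 (mod 29) since 15·2 = 30 ≡ 1, so λ ≡ 13·2 ≡ 26.
  x = λ² - 26 - 26 = 676 - 52 ≡ 15; y = λ·(26 - 15) - 22 ≡ 3. → (15, 3)

(15, 3)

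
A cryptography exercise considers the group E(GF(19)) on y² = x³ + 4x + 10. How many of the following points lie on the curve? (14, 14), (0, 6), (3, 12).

1

(14, 14): 14² ≡ 6, rhs ≡ 17 → off.
(0, 6): 6² ≡ 17, rhs ≡ 10 → off.
(3, 12): 12² ≡ 11, rhs ≡ 11 → on.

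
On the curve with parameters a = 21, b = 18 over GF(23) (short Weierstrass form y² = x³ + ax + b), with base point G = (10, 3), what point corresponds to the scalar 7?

(5, 15)

Double-and-add on 7 = (111)₂. Start with G = (10, 3) for the leading 1-bit.
double: tangent at (10, 3): λ = (3·10² + 21)/(2·3) ≡ 22/6. 6⁻¹ ≡ 4 (mod 23), so λ ≡ 22·4 ≡ 19.
  x = λ² - 10 - 10 = 361 - 20 ≡ 19; y = λ·(10 - 19) - 3 ≡ 10. → (19, 10)
add G: (19, 10) + (10, 3). λ = (3 - 10)/(10 - 19) ≡ 16/14 mod 23. 14⁻¹ ≡ 5 (mod 23), so λ ≡ 11.
  x = λ² - 19 - 10 = 121 - 29 ≡ 0; y = λ·(19 - 0) - 10 ≡ 15. → (0, 15)
double: tangent at (0, 15): λ = (3·0² + 21)/(2·15) ≡ 21/7. 7⁻¹ ≡ 10 (mod 23) since 7·10 = 70 ≡ 1, so λ ≡ 21·10 ≡ 3.
  x = λ² - 0 - 0 = 9 - 0 ≡ 9; y = λ·(0 - 9) - 15 ≡ 4. → (9, 4)
add G: (9, 4) + (10, 3). λ = (3 - 4)/(10 - 9) ≡ 22/1 mod 23. 1⁻¹ ≡ 1 (mod 23), so λ ≡ 22.
  x = λ² - 9 - 10 = 484 - 19 ≡ 5; y = λ·(9 - 5) - 4 ≡ 15. → (5, 15)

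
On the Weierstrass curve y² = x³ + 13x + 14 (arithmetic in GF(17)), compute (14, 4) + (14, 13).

O

The two points share x = 14 and their y-coordinates satisfy 4 + 13 ≡ 0 (mod 17), so they are inverses. Their sum is O.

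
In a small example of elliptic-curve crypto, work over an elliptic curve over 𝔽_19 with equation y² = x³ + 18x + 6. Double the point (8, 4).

(14, 0)

tangent at (8, 4): λ = (3·8² + 18)/(2·4) ≡ 1/8. 8⁻¹ ≡ 12 (mod 19) since 8·12 = 96 ≡ 1, so λ ≡ 1·12 ≡ 12.
  x = λ² - 8 - 8 = 144 - 16 ≡ 14; y = λ·(8 - 14) - 4 ≡ 0. → (14, 0)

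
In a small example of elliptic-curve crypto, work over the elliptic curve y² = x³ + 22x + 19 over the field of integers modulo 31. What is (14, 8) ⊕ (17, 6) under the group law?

(28, 22)

(14, 8) + (17, 6). λ = (6 - 8)/(17 - 14) ≡ 29/3 mod 31. 3⁻¹ ≡ 21 (mod 31), so λ ≡ 20.
  x = λ² - 14 - 17 = 400 - 31 ≡ 28; y = λ·(14 - 28) - 8 ≡ 22. → (28, 22)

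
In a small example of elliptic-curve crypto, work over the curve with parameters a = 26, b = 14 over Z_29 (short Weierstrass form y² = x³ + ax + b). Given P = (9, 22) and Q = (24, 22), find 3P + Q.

First 3P:
Repeated addition: build up to 3P.
2P: tangent at (9, 22): λ = (3·9² + 26)/(2·22) ≡ 8/15. 15⁻¹ ≡ 2 (mod 29), so λ ≡ 8·2 ≡ 16.
  x = λ² - 9 - 9 = 256 - 18 ≡ 6; y = λ·(9 - 6) - 22 ≡ 26. → (6, 26)
3P: (6, 26) + (9, 22). λ = (22 - 26)/(9 - 6) ≡ 25/3 mod 29. 3⁻¹ ≡ 10 (mod 29), so λ ≡ 18.
  x = λ² - 6 - 9 = 324 - 15 ≡ 19; y = λ·(6 - 19) - 26 ≡ 1. → (19, 1)
3P = (19, 1).
Finally 3P + Q:
(19, 1) + (24, 22). λ = (22 - 1)/(24 - 19) ≡ 21/5 mod 29. 5⁻¹ ≡ 6 (mod 29), so λ ≡ 10.
  x = λ² - 19 - 24 = 100 - 43 ≡ 28; y = λ·(19 - 28) - 1 ≡ 25. → (28, 25)

(28, 25)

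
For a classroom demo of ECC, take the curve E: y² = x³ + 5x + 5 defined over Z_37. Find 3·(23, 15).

(27, 18)

Write G = (23, 15).
Repeated addition: build up to 3G.
2G: tangent at (23, 15): λ = (3·23² + 5)/(2·15) ≡ 1/30. 30⁻¹ ≡ 21 (mod 37), so λ ≡ 1·21 ≡ 21.
  x = λ² - 23 - 23 = 441 - 46 ≡ 25; y = λ·(23 - 25) - 15 ≡ 17. → (25, 17)
3G: (25, 17) + (23, 15). λ = (15 - 17)/(23 - 25) ≡ 35/35 mod 37. 35⁻¹ ≡ 18 (mod 37) since 35·18 = 630 ≡ 1, so λ ≡ 1.
  x = λ² - 25 - 23 = 1 - 48 ≡ 27; y = λ·(25 - 27) - 17 ≡ 18. → (27, 18)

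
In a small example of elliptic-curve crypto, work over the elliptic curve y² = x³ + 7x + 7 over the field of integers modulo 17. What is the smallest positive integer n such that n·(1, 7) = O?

8

2P: tangent at (1, 7): λ = (3·1² + 7)/(2·7) ≡ 10/14. 14⁻¹ ≡ 11 (mod 17), so λ ≡ 10·11 ≡ 8.
  x = λ² - 1 - 1 = 64 - 2 ≡ 11; y = λ·(1 - 11) - 7 ≡ 15. → (11, 15)
3P: (11, 15) + (1, 7). λ = (7 - 15)/(1 - 11) ≡ 9/7 mod 17. 7⁻¹ ≡ 5 (mod 17) since 7·5 = 35 ≡ 1, so λ ≡ 11.
  x = λ² - 11 - 1 = 121 - 12 ≡ 7; y = λ·(11 - 7) - 15 ≡ 12. → (7, 12)
4P: (7, 12) + (1, 7). λ = (7 - 12)/(1 - 7) ≡ 12/11 mod 17. 11⁻¹ ≡ 14 (mod 17), so λ ≡ 15.
  x = λ² - 7 - 1 = 225 - 8 ≡ 13; y = λ·(7 - 13) - 12 ≡ 0. → (13, 0)
5P: (13, 0) + (1, 7). λ = (7 - 0)/(1 - 13) ≡ 7/5 mod 17. 5⁻¹ ≡ 7 (mod 17) since 5·7 = 35 ≡ 1, so λ ≡ 15.
  x = λ² - 13 - 1 = 225 - 14 ≡ 7; y = λ·(13 - 7) - 0 ≡ 5. → (7, 5)
6P: (7, 5) + (1, 7). λ = (7 - 5)/(1 - 7) ≡ 2/11 mod 17. 11⁻¹ ≡ 14 (mod 17), so λ ≡ 11.
  x = λ² - 7 - 1 = 121 - 8 ≡ 11; y = λ·(7 - 11) - 5 ≡ 2. → (11, 2)
7P: (11, 2) + (1, 7). λ = (7 - 2)/(1 - 11) ≡ 5/7 mod 17. 7⁻¹ ≡ 5 (mod 17), so λ ≡ 8.
  x = λ² - 11 - 1 = 64 - 12 ≡ 1; y = λ·(11 - 1) - 2 ≡ 10. → (1, 10)
8P: (1, 10) + (1, 7): same x and y₁ ≡ -y₂, so the sum is O.
8P = O, so the order is 8.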